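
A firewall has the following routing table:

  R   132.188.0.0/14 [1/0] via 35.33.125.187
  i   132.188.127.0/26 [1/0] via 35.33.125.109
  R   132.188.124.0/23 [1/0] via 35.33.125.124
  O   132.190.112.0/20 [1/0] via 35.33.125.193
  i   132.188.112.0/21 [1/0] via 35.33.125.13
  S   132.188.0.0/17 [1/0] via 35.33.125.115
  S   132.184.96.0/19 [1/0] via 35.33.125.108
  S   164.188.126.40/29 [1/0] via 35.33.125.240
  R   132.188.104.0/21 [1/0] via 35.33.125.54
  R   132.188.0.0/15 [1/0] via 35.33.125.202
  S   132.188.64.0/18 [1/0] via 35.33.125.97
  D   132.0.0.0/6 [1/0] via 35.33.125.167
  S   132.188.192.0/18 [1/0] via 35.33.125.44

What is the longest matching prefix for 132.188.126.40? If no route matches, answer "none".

132.188.64.0/18

Entries matching 132.188.126.40:
  132.0.0.0/6 (132.0.0.0 - 135.255.255.255)
  132.188.0.0/14 (132.188.0.0 - 132.191.255.255)
  132.188.0.0/15 (132.188.0.0 - 132.189.255.255)
  132.188.0.0/17 (132.188.0.0 - 132.188.127.255)
  132.188.64.0/18 (132.188.64.0 - 132.188.127.255)
Most specific is 132.188.64.0/18.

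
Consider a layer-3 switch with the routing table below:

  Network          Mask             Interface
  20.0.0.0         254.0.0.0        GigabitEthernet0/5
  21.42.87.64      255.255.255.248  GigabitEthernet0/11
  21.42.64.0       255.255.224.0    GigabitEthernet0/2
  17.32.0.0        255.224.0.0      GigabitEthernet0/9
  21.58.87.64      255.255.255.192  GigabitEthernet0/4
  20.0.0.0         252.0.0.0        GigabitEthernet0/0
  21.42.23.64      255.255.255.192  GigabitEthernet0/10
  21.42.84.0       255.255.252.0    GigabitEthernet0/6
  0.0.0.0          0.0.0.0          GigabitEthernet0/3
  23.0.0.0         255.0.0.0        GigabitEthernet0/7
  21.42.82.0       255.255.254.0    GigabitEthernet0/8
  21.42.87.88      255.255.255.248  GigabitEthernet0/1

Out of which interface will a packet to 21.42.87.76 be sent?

GigabitEthernet0/6

Routes whose prefix contains 21.42.87.76:
  0.0.0.0/0 (default, matches everything) -> GigabitEthernet0/3
  20.0.0.0/6 (20.0.0.0 - 23.255.255.255) -> GigabitEthernet0/0
  20.0.0.0/7 (20.0.0.0 - 21.255.255.255) -> GigabitEthernet0/5
  21.42.64.0/19 (21.42.64.0 - 21.42.95.255) -> GigabitEthernet0/2
  21.42.84.0/22 (21.42.84.0 - 21.42.87.255) -> GigabitEthernet0/6
More-specific entries that do NOT match:
  21.42.87.64/29 (21.42.87.64 - 21.42.87.71) does not contain 21.42.87.76
  21.42.87.88/29 (21.42.87.88 - 21.42.87.95) does not contain 21.42.87.76
  21.58.87.64/26 (21.58.87.64 - 21.58.87.127) does not contain 21.42.87.76
  21.42.23.64/26 (21.42.23.64 - 21.42.23.127) does not contain 21.42.87.76
  21.42.82.0/23 (21.42.82.0 - 21.42.83.255) does not contain 21.42.87.76
Longest matching prefix is /22 -> interface GigabitEthernet0/6.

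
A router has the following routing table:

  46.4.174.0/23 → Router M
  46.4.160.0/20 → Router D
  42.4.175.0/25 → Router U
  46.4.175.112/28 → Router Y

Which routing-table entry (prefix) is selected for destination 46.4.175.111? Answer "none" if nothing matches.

46.4.174.0/23

Entries matching 46.4.175.111:
  46.4.160.0/20 (46.4.160.0 - 46.4.175.255)
  46.4.174.0/23 (46.4.174.0 - 46.4.175.255)
Most specific is 46.4.174.0/23.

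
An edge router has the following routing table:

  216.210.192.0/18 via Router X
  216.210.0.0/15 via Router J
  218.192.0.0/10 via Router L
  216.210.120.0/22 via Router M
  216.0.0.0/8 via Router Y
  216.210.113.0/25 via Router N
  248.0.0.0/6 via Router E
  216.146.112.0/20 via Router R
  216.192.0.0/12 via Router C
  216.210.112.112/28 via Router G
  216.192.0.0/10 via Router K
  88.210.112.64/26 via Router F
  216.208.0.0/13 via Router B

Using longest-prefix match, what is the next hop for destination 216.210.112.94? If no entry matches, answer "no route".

Router J

Routes whose prefix contains 216.210.112.94:
  216.0.0.0/8 (216.0.0.0 - 216.255.255.255) -> Router Y
  216.192.0.0/10 (216.192.0.0 - 216.255.255.255) -> Router K
  216.208.0.0/13 (216.208.0.0 - 216.215.255.255) -> Router B
  216.210.0.0/15 (216.210.0.0 - 216.211.255.255) -> Router J
More-specific entries that do NOT match:
  216.210.112.112/28 (216.210.112.112 - 216.210.112.127) does not contain 216.210.112.94
  88.210.112.64/26 (88.210.112.64 - 88.210.112.127) does not contain 216.210.112.94
  216.210.113.0/25 (216.210.113.0 - 216.210.113.127) does not contain 216.210.112.94
  216.210.120.0/22 (216.210.120.0 - 216.210.123.255) does not contain 216.210.112.94
  216.146.112.0/20 (216.146.112.0 - 216.146.127.255) does not contain 216.210.112.94
  216.210.192.0/18 (216.210.192.0 - 216.210.255.255) does not contain 216.210.112.94
Longest matching prefix is /15 -> next hop Router J.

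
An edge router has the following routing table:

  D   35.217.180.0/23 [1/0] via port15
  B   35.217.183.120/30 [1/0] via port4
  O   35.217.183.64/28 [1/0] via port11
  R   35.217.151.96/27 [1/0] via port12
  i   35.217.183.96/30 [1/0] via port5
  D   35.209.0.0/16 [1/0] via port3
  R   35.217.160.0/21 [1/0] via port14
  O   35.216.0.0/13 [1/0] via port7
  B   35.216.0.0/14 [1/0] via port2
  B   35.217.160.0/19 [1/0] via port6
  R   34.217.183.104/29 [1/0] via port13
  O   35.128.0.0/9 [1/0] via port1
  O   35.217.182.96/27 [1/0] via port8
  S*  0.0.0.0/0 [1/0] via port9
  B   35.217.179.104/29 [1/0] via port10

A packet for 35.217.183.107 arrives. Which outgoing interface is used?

port6

Routes whose prefix contains 35.217.183.107:
  0.0.0.0/0 (default, matches everything) -> port9
  35.128.0.0/9 (35.128.0.0 - 35.255.255.255) -> port1
  35.216.0.0/13 (35.216.0.0 - 35.223.255.255) -> port7
  35.216.0.0/14 (35.216.0.0 - 35.219.255.255) -> port2
  35.217.160.0/19 (35.217.160.0 - 35.217.191.255) -> port6
More-specific entries that do NOT match:
  35.217.183.120/30 (35.217.183.120 - 35.217.183.123) does not contain 35.217.183.107
  35.217.183.96/30 (35.217.183.96 - 35.217.183.99) does not contain 35.217.183.107
  34.217.183.104/29 (34.217.183.104 - 34.217.183.111) does not contain 35.217.183.107
  35.217.179.104/29 (35.217.179.104 - 35.217.179.111) does not contain 35.217.183.107
  35.217.183.64/28 (35.217.183.64 - 35.217.183.79) does not contain 35.217.183.107
  35.217.151.96/27 (35.217.151.96 - 35.217.151.127) does not contain 35.217.183.107
  35.217.182.96/27 (35.217.182.96 - 35.217.182.127) does not contain 35.217.183.107
  35.217.180.0/23 (35.217.180.0 - 35.217.181.255) does not contain 35.217.183.107
  35.217.160.0/21 (35.217.160.0 - 35.217.167.255) does not contain 35.217.183.107
Longest matching prefix is /19 -> interface port6.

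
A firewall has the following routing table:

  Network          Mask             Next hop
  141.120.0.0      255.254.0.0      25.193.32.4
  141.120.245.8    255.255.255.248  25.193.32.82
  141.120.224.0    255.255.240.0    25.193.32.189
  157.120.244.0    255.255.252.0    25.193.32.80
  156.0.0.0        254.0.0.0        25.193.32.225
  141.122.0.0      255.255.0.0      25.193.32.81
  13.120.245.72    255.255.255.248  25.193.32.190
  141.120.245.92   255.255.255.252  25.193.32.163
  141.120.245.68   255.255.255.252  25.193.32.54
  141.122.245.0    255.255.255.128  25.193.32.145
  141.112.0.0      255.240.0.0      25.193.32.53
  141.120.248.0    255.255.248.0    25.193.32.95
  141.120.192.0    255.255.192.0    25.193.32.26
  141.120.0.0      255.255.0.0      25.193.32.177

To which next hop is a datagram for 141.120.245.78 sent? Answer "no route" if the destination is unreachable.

Routes whose prefix contains 141.120.245.78:
  141.112.0.0/12 (141.112.0.0 - 141.127.255.255) -> 25.193.32.53
  141.120.0.0/15 (141.120.0.0 - 141.121.255.255) -> 25.193.32.4
  141.120.0.0/16 (141.120.0.0 - 141.120.255.255) -> 25.193.32.177
  141.120.192.0/18 (141.120.192.0 - 141.120.255.255) -> 25.193.32.26
More-specific entries that do NOT match:
  141.120.245.92/30 (141.120.245.92 - 141.120.245.95) does not contain 141.120.245.78
  141.120.245.68/30 (141.120.245.68 - 141.120.245.71) does not contain 141.120.245.78
  141.120.245.8/29 (141.120.245.8 - 141.120.245.15) does not contain 141.120.245.78
  13.120.245.72/29 (13.120.245.72 - 13.120.245.79) does not contain 141.120.245.78
  141.122.245.0/25 (141.122.245.0 - 141.122.245.127) does not contain 141.120.245.78
  157.120.244.0/22 (157.120.244.0 - 157.120.247.255) does not contain 141.120.245.78
  141.120.248.0/21 (141.120.248.0 - 141.120.255.255) does not contain 141.120.245.78
  141.120.224.0/20 (141.120.224.0 - 141.120.239.255) does not contain 141.120.245.78
Longest matching prefix is /18 -> next hop 25.193.32.26.

25.193.32.26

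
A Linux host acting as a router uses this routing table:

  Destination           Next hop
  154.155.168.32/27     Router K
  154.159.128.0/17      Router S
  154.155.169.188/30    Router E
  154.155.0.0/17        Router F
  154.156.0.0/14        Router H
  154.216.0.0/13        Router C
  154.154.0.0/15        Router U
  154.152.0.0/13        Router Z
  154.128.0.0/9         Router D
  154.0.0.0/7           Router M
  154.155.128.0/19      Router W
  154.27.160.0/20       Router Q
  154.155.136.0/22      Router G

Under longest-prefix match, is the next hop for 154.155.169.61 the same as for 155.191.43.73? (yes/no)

154.155.169.61: longest match 154.154.0.0/15 -> Router U
155.191.43.73: longest match 154.0.0.0/7 -> Router M

no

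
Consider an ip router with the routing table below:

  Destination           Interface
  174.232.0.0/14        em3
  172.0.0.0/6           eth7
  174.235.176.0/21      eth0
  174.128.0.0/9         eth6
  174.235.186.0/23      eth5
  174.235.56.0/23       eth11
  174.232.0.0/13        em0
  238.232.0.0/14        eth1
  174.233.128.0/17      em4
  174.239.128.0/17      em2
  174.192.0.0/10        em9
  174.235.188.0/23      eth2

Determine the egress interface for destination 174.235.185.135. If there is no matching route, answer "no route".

Routes whose prefix contains 174.235.185.135:
  172.0.0.0/6 (172.0.0.0 - 175.255.255.255) -> eth7
  174.128.0.0/9 (174.128.0.0 - 174.255.255.255) -> eth6
  174.192.0.0/10 (174.192.0.0 - 174.255.255.255) -> em9
  174.232.0.0/13 (174.232.0.0 - 174.239.255.255) -> em0
  174.232.0.0/14 (174.232.0.0 - 174.235.255.255) -> em3
More-specific entries that do NOT match:
  174.235.186.0/23 (174.235.186.0 - 174.235.187.255) does not contain 174.235.185.135
  174.235.56.0/23 (174.235.56.0 - 174.235.57.255) does not contain 174.235.185.135
  174.235.188.0/23 (174.235.188.0 - 174.235.189.255) does not contain 174.235.185.135
  174.235.176.0/21 (174.235.176.0 - 174.235.183.255) does not contain 174.235.185.135
  174.233.128.0/17 (174.233.128.0 - 174.233.255.255) does not contain 174.235.185.135
  174.239.128.0/17 (174.239.128.0 - 174.239.255.255) does not contain 174.235.185.135
Longest matching prefix is /14 -> interface em3.

em3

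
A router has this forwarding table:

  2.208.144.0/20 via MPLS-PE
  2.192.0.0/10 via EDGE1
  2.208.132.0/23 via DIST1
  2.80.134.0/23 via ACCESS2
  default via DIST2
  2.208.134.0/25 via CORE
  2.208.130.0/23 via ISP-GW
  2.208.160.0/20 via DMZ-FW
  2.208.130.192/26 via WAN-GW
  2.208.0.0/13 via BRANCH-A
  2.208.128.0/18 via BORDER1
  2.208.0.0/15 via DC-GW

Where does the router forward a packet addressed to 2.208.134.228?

Routes whose prefix contains 2.208.134.228:
  0.0.0.0/0 (default, matches everything) -> DIST2
  2.192.0.0/10 (2.192.0.0 - 2.255.255.255) -> EDGE1
  2.208.0.0/13 (2.208.0.0 - 2.215.255.255) -> BRANCH-A
  2.208.0.0/15 (2.208.0.0 - 2.209.255.255) -> DC-GW
  2.208.128.0/18 (2.208.128.0 - 2.208.191.255) -> BORDER1
More-specific entries that do NOT match:
  2.208.130.192/26 (2.208.130.192 - 2.208.130.255) does not contain 2.208.134.228
  2.208.134.0/25 (2.208.134.0 - 2.208.134.127) does not contain 2.208.134.228
  2.208.132.0/23 (2.208.132.0 - 2.208.133.255) does not contain 2.208.134.228
  2.80.134.0/23 (2.80.134.0 - 2.80.135.255) does not contain 2.208.134.228
  2.208.130.0/23 (2.208.130.0 - 2.208.131.255) does not contain 2.208.134.228
  2.208.144.0/20 (2.208.144.0 - 2.208.159.255) does not contain 2.208.134.228
  2.208.160.0/20 (2.208.160.0 - 2.208.175.255) does not contain 2.208.134.228
Longest matching prefix is /18 -> next hop BORDER1.

BORDER1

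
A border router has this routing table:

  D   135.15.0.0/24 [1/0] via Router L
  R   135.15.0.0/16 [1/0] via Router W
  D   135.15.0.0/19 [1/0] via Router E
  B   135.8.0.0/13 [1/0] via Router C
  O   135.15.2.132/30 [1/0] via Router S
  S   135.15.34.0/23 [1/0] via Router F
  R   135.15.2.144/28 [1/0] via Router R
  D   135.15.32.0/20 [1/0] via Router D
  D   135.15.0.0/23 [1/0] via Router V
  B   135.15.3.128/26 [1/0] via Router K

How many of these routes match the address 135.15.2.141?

Prefixes containing 135.15.2.141:
  135.8.0.0/13 (135.8.0.0 - 135.15.255.255)
  135.15.0.0/16 (135.15.0.0 - 135.15.255.255)
  135.15.0.0/19 (135.15.0.0 - 135.15.31.255)
Total matching entries: 3.

3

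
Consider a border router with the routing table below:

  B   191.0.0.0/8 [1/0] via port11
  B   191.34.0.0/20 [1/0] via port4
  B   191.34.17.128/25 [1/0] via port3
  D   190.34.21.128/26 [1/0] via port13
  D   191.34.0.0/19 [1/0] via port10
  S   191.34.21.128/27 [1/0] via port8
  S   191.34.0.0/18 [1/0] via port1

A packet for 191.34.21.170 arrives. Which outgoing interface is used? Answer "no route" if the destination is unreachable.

Routes whose prefix contains 191.34.21.170:
  191.0.0.0/8 (191.0.0.0 - 191.255.255.255) -> port11
  191.34.0.0/18 (191.34.0.0 - 191.34.63.255) -> port1
  191.34.0.0/19 (191.34.0.0 - 191.34.31.255) -> port10
More-specific entries that do NOT match:
  191.34.21.128/27 (191.34.21.128 - 191.34.21.159) does not contain 191.34.21.170
  190.34.21.128/26 (190.34.21.128 - 190.34.21.191) does not contain 191.34.21.170
  191.34.17.128/25 (191.34.17.128 - 191.34.17.255) does not contain 191.34.21.170
  191.34.0.0/20 (191.34.0.0 - 191.34.15.255) does not contain 191.34.21.170
Longest matching prefix is /19 -> interface port10.

port10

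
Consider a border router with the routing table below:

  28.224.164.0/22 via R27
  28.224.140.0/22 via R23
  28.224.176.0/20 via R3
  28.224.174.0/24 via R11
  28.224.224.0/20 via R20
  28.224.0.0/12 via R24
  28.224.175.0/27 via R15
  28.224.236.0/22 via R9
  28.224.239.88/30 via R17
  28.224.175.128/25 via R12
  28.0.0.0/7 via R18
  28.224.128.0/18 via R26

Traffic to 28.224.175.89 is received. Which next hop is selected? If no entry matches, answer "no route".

Routes whose prefix contains 28.224.175.89:
  28.0.0.0/7 (28.0.0.0 - 29.255.255.255) -> R18
  28.224.0.0/12 (28.224.0.0 - 28.239.255.255) -> R24
  28.224.128.0/18 (28.224.128.0 - 28.224.191.255) -> R26
More-specific entries that do NOT match:
  28.224.239.88/30 (28.224.239.88 - 28.224.239.91) does not contain 28.224.175.89
  28.224.175.0/27 (28.224.175.0 - 28.224.175.31) does not contain 28.224.175.89
  28.224.175.128/25 (28.224.175.128 - 28.224.175.255) does not contain 28.224.175.89
  28.224.174.0/24 (28.224.174.0 - 28.224.174.255) does not contain 28.224.175.89
  28.224.164.0/22 (28.224.164.0 - 28.224.167.255) does not contain 28.224.175.89
  28.224.140.0/22 (28.224.140.0 - 28.224.143.255) does not contain 28.224.175.89
  28.224.236.0/22 (28.224.236.0 - 28.224.239.255) does not contain 28.224.175.89
  28.224.176.0/20 (28.224.176.0 - 28.224.191.255) does not contain 28.224.175.89
  28.224.224.0/20 (28.224.224.0 - 28.224.239.255) does not contain 28.224.175.89
Longest matching prefix is /18 -> next hop R26.

R26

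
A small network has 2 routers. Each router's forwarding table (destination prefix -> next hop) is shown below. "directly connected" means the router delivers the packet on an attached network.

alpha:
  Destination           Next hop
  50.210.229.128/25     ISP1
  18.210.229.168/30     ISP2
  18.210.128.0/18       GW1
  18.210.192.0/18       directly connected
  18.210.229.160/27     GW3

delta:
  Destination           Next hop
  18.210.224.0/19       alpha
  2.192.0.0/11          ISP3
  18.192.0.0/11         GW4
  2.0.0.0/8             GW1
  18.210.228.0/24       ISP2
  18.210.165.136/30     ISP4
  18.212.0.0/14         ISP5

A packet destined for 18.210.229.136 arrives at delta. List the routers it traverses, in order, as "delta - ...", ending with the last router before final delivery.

delta - alpha

At delta: longest match for 18.210.229.136 is 18.210.224.0/19 -> alpha
At alpha: longest match for 18.210.229.136 is 18.210.192.0/18 -> directly connected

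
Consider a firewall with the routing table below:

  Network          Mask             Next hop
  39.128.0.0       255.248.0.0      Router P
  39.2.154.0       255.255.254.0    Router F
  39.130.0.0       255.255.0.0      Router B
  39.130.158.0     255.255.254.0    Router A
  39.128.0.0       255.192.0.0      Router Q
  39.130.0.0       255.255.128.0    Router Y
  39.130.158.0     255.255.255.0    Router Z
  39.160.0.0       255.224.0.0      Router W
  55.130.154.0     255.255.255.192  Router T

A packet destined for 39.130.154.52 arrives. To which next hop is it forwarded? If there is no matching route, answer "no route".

Routes whose prefix contains 39.130.154.52:
  39.128.0.0/10 (39.128.0.0 - 39.191.255.255) -> Router Q
  39.128.0.0/13 (39.128.0.0 - 39.135.255.255) -> Router P
  39.130.0.0/16 (39.130.0.0 - 39.130.255.255) -> Router B
More-specific entries that do NOT match:
  55.130.154.0/26 (55.130.154.0 - 55.130.154.63) does not contain 39.130.154.52
  39.130.158.0/24 (39.130.158.0 - 39.130.158.255) does not contain 39.130.154.52
  39.2.154.0/23 (39.2.154.0 - 39.2.155.255) does not contain 39.130.154.52
  39.130.158.0/23 (39.130.158.0 - 39.130.159.255) does not contain 39.130.154.52
  39.130.0.0/17 (39.130.0.0 - 39.130.127.255) does not contain 39.130.154.52
Longest matching prefix is /16 -> next hop Router B.

Router B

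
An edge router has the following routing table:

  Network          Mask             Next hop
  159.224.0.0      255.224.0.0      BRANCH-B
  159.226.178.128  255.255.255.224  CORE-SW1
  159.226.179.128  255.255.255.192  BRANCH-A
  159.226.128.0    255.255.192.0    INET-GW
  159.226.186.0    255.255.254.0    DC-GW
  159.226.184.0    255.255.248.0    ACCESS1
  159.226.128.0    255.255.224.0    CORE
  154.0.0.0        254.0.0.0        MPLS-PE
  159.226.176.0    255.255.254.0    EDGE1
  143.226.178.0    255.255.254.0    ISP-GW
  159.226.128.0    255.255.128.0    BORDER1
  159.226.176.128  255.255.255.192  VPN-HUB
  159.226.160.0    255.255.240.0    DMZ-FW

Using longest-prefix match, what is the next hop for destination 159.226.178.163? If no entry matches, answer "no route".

INET-GW

Routes whose prefix contains 159.226.178.163:
  159.224.0.0/11 (159.224.0.0 - 159.255.255.255) -> BRANCH-B
  159.226.128.0/17 (159.226.128.0 - 159.226.255.255) -> BORDER1
  159.226.128.0/18 (159.226.128.0 - 159.226.191.255) -> INET-GW
More-specific entries that do NOT match:
  159.226.178.128/27 (159.226.178.128 - 159.226.178.159) does not contain 159.226.178.163
  159.226.179.128/26 (159.226.179.128 - 159.226.179.191) does not contain 159.226.178.163
  159.226.176.128/26 (159.226.176.128 - 159.226.176.191) does not contain 159.226.178.163
  159.226.186.0/23 (159.226.186.0 - 159.226.187.255) does not contain 159.226.178.163
  159.226.176.0/23 (159.226.176.0 - 159.226.177.255) does not contain 159.226.178.163
  143.226.178.0/23 (143.226.178.0 - 143.226.179.255) does not contain 159.226.178.163
  159.226.184.0/21 (159.226.184.0 - 159.226.191.255) does not contain 159.226.178.163
  159.226.160.0/20 (159.226.160.0 - 159.226.175.255) does not contain 159.226.178.163
  159.226.128.0/19 (159.226.128.0 - 159.226.159.255) does not contain 159.226.178.163
Longest matching prefix is /18 -> next hop INET-GW.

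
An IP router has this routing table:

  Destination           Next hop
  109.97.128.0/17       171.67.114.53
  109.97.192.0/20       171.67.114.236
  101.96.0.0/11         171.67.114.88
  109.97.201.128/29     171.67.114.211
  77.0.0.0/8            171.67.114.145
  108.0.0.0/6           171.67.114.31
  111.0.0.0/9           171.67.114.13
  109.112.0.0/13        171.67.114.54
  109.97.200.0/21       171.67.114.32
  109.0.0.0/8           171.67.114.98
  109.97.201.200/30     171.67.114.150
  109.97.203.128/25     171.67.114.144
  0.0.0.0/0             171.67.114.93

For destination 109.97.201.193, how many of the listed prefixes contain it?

Prefixes containing 109.97.201.193:
  0.0.0.0/0 (default, matches everything)
  108.0.0.0/6 (108.0.0.0 - 111.255.255.255)
  109.0.0.0/8 (109.0.0.0 - 109.255.255.255)
  109.97.128.0/17 (109.97.128.0 - 109.97.255.255)
  109.97.192.0/20 (109.97.192.0 - 109.97.207.255)
  109.97.200.0/21 (109.97.200.0 - 109.97.207.255)
Total matching entries: 6.

6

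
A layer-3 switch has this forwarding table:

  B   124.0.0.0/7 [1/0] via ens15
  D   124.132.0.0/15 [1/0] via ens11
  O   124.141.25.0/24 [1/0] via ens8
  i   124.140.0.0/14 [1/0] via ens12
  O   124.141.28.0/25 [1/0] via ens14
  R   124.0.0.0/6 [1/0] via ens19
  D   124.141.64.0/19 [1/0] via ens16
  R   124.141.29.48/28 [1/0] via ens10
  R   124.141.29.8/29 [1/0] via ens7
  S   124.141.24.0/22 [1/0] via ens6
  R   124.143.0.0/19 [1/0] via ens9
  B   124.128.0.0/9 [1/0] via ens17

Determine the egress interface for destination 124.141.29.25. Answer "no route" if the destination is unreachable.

Routes whose prefix contains 124.141.29.25:
  124.0.0.0/6 (124.0.0.0 - 127.255.255.255) -> ens19
  124.0.0.0/7 (124.0.0.0 - 125.255.255.255) -> ens15
  124.128.0.0/9 (124.128.0.0 - 124.255.255.255) -> ens17
  124.140.0.0/14 (124.140.0.0 - 124.143.255.255) -> ens12
More-specific entries that do NOT match:
  124.141.29.8/29 (124.141.29.8 - 124.141.29.15) does not contain 124.141.29.25
  124.141.29.48/28 (124.141.29.48 - 124.141.29.63) does not contain 124.141.29.25
  124.141.28.0/25 (124.141.28.0 - 124.141.28.127) does not contain 124.141.29.25
  124.141.25.0/24 (124.141.25.0 - 124.141.25.255) does not contain 124.141.29.25
  124.141.24.0/22 (124.141.24.0 - 124.141.27.255) does not contain 124.141.29.25
  124.141.64.0/19 (124.141.64.0 - 124.141.95.255) does not contain 124.141.29.25
  124.143.0.0/19 (124.143.0.0 - 124.143.31.255) does not contain 124.141.29.25
  124.132.0.0/15 (124.132.0.0 - 124.133.255.255) does not contain 124.141.29.25
Longest matching prefix is /14 -> interface ens12.

ens12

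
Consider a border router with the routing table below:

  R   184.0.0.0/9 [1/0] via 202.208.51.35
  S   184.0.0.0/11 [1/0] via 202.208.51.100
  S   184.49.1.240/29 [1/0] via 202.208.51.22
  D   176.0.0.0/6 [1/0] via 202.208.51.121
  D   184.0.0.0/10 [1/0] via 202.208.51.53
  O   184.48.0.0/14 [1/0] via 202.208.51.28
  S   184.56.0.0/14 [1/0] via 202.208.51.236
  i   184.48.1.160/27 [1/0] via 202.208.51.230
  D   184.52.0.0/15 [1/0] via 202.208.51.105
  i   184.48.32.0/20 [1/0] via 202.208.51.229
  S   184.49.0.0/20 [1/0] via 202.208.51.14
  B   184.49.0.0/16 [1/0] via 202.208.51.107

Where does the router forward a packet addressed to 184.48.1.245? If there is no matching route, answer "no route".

Routes whose prefix contains 184.48.1.245:
  184.0.0.0/9 (184.0.0.0 - 184.127.255.255) -> 202.208.51.35
  184.0.0.0/10 (184.0.0.0 - 184.63.255.255) -> 202.208.51.53
  184.48.0.0/14 (184.48.0.0 - 184.51.255.255) -> 202.208.51.28
More-specific entries that do NOT match:
  184.49.1.240/29 (184.49.1.240 - 184.49.1.247) does not contain 184.48.1.245
  184.48.1.160/27 (184.48.1.160 - 184.48.1.191) does not contain 184.48.1.245
  184.48.32.0/20 (184.48.32.0 - 184.48.47.255) does not contain 184.48.1.245
  184.49.0.0/20 (184.49.0.0 - 184.49.15.255) does not contain 184.48.1.245
  184.49.0.0/16 (184.49.0.0 - 184.49.255.255) does not contain 184.48.1.245
  184.52.0.0/15 (184.52.0.0 - 184.53.255.255) does not contain 184.48.1.245
Longest matching prefix is /14 -> next hop 202.208.51.28.

202.208.51.28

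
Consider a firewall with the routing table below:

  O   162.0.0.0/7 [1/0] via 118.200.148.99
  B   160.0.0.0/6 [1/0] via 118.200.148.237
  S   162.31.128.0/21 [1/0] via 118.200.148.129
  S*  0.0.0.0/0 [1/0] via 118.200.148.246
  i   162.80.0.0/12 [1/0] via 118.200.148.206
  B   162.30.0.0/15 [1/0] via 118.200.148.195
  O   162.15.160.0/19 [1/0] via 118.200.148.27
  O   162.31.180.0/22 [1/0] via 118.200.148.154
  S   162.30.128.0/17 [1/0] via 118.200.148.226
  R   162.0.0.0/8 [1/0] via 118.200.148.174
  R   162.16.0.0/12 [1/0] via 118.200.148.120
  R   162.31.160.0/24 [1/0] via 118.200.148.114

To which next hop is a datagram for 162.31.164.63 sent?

118.200.148.195

Routes whose prefix contains 162.31.164.63:
  0.0.0.0/0 (default, matches everything) -> 118.200.148.246
  160.0.0.0/6 (160.0.0.0 - 163.255.255.255) -> 118.200.148.237
  162.0.0.0/7 (162.0.0.0 - 163.255.255.255) -> 118.200.148.99
  162.0.0.0/8 (162.0.0.0 - 162.255.255.255) -> 118.200.148.174
  162.16.0.0/12 (162.16.0.0 - 162.31.255.255) -> 118.200.148.120
  162.30.0.0/15 (162.30.0.0 - 162.31.255.255) -> 118.200.148.195
More-specific entries that do NOT match:
  162.31.160.0/24 (162.31.160.0 - 162.31.160.255) does not contain 162.31.164.63
  162.31.180.0/22 (162.31.180.0 - 162.31.183.255) does not contain 162.31.164.63
  162.31.128.0/21 (162.31.128.0 - 162.31.135.255) does not contain 162.31.164.63
  162.15.160.0/19 (162.15.160.0 - 162.15.191.255) does not contain 162.31.164.63
  162.30.128.0/17 (162.30.128.0 - 162.30.255.255) does not contain 162.31.164.63
Longest matching prefix is /15 -> next hop 118.200.148.195.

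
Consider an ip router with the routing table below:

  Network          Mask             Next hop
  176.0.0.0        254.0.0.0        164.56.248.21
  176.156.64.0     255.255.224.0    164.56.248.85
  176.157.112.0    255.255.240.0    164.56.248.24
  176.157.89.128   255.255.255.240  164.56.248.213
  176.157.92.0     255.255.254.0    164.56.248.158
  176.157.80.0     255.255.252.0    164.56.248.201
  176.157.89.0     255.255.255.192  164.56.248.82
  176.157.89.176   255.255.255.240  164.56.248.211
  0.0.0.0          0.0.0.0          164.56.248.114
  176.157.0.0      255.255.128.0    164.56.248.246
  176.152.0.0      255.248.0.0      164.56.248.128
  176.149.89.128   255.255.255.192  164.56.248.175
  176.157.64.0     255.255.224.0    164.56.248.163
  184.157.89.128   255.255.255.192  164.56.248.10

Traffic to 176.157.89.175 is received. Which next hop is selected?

Routes whose prefix contains 176.157.89.175:
  0.0.0.0/0 (default, matches everything) -> 164.56.248.114
  176.0.0.0/7 (176.0.0.0 - 177.255.255.255) -> 164.56.248.21
  176.152.0.0/13 (176.152.0.0 - 176.159.255.255) -> 164.56.248.128
  176.157.0.0/17 (176.157.0.0 - 176.157.127.255) -> 164.56.248.246
  176.157.64.0/19 (176.157.64.0 - 176.157.95.255) -> 164.56.248.163
More-specific entries that do NOT match:
  176.157.89.128/28 (176.157.89.128 - 176.157.89.143) does not contain 176.157.89.175
  176.157.89.176/28 (176.157.89.176 - 176.157.89.191) does not contain 176.157.89.175
  176.157.89.0/26 (176.157.89.0 - 176.157.89.63) does not contain 176.157.89.175
  176.149.89.128/26 (176.149.89.128 - 176.149.89.191) does not contain 176.157.89.175
  184.157.89.128/26 (184.157.89.128 - 184.157.89.191) does not contain 176.157.89.175
  176.157.92.0/23 (176.157.92.0 - 176.157.93.255) does not contain 176.157.89.175
  176.157.80.0/22 (176.157.80.0 - 176.157.83.255) does not contain 176.157.89.175
  176.157.112.0/20 (176.157.112.0 - 176.157.127.255) does not contain 176.157.89.175
Longest matching prefix is /19 -> next hop 164.56.248.163.

164.56.248.163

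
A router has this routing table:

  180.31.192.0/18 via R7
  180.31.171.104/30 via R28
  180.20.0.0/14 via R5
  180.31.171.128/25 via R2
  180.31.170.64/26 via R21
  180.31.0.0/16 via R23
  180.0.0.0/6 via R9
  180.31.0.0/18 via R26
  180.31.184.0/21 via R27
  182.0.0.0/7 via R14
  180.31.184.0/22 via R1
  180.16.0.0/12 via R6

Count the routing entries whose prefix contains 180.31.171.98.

3

Prefixes containing 180.31.171.98:
  180.0.0.0/6 (180.0.0.0 - 183.255.255.255)
  180.16.0.0/12 (180.16.0.0 - 180.31.255.255)
  180.31.0.0/16 (180.31.0.0 - 180.31.255.255)
Total matching entries: 3.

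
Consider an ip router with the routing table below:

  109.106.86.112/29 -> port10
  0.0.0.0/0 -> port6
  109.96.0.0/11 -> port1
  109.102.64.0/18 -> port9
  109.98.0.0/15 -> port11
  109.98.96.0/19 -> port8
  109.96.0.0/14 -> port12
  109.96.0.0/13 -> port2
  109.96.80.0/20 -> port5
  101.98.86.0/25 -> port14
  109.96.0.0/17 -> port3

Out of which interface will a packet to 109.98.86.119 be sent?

Routes whose prefix contains 109.98.86.119:
  0.0.0.0/0 (default, matches everything) -> port6
  109.96.0.0/11 (109.96.0.0 - 109.127.255.255) -> port1
  109.96.0.0/13 (109.96.0.0 - 109.103.255.255) -> port2
  109.96.0.0/14 (109.96.0.0 - 109.99.255.255) -> port12
  109.98.0.0/15 (109.98.0.0 - 109.99.255.255) -> port11
More-specific entries that do NOT match:
  109.106.86.112/29 (109.106.86.112 - 109.106.86.119) does not contain 109.98.86.119
  101.98.86.0/25 (101.98.86.0 - 101.98.86.127) does not contain 109.98.86.119
  109.96.80.0/20 (109.96.80.0 - 109.96.95.255) does not contain 109.98.86.119
  109.98.96.0/19 (109.98.96.0 - 109.98.127.255) does not contain 109.98.86.119
  109.102.64.0/18 (109.102.64.0 - 109.102.127.255) does not contain 109.98.86.119
  109.96.0.0/17 (109.96.0.0 - 109.96.127.255) does not contain 109.98.86.119
Longest matching prefix is /15 -> interface port11.

port11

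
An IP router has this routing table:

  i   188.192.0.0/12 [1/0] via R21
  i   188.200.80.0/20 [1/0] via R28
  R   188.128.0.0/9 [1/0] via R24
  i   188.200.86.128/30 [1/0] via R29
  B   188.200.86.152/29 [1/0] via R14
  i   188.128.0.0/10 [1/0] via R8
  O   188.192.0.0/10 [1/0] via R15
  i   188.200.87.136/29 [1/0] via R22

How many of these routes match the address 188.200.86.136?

4

Prefixes containing 188.200.86.136:
  188.128.0.0/9 (188.128.0.0 - 188.255.255.255)
  188.192.0.0/10 (188.192.0.0 - 188.255.255.255)
  188.192.0.0/12 (188.192.0.0 - 188.207.255.255)
  188.200.80.0/20 (188.200.80.0 - 188.200.95.255)
Total matching entries: 4.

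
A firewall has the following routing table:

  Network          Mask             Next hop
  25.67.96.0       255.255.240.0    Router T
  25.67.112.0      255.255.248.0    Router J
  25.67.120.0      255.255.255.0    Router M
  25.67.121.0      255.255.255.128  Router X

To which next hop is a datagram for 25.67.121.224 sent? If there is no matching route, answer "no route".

No entry's prefix contains 25.67.121.224; there is no default route.

no route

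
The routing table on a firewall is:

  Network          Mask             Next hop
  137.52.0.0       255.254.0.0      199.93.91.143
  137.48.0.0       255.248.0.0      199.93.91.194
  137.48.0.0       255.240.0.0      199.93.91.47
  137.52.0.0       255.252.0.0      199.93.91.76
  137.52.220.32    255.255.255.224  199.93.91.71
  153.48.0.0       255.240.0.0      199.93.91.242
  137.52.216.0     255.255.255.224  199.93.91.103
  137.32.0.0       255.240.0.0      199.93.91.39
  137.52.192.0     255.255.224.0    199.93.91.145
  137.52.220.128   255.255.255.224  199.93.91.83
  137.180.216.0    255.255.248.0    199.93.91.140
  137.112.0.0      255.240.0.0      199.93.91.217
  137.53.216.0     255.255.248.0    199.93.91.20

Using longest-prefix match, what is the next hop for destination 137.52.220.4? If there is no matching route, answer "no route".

199.93.91.145

Routes whose prefix contains 137.52.220.4:
  137.48.0.0/12 (137.48.0.0 - 137.63.255.255) -> 199.93.91.47
  137.48.0.0/13 (137.48.0.0 - 137.55.255.255) -> 199.93.91.194
  137.52.0.0/14 (137.52.0.0 - 137.55.255.255) -> 199.93.91.76
  137.52.0.0/15 (137.52.0.0 - 137.53.255.255) -> 199.93.91.143
  137.52.192.0/19 (137.52.192.0 - 137.52.223.255) -> 199.93.91.145
More-specific entries that do NOT match:
  137.52.220.32/27 (137.52.220.32 - 137.52.220.63) does not contain 137.52.220.4
  137.52.216.0/27 (137.52.216.0 - 137.52.216.31) does not contain 137.52.220.4
  137.52.220.128/27 (137.52.220.128 - 137.52.220.159) does not contain 137.52.220.4
  137.180.216.0/21 (137.180.216.0 - 137.180.223.255) does not contain 137.52.220.4
  137.53.216.0/21 (137.53.216.0 - 137.53.223.255) does not contain 137.52.220.4
Longest matching prefix is /19 -> next hop 199.93.91.145.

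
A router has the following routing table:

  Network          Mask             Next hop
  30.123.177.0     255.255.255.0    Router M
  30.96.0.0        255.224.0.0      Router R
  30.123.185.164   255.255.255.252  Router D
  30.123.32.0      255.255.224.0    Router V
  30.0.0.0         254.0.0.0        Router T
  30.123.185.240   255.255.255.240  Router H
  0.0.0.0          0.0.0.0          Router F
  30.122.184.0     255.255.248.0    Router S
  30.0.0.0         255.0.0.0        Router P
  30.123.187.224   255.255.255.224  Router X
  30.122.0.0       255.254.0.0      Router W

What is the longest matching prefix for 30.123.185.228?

Entries matching 30.123.185.228:
  0.0.0.0/0 (default, matches everything)
  30.0.0.0/7 (30.0.0.0 - 31.255.255.255)
  30.0.0.0/8 (30.0.0.0 - 30.255.255.255)
  30.96.0.0/11 (30.96.0.0 - 30.127.255.255)
  30.122.0.0/15 (30.122.0.0 - 30.123.255.255)
Most specific is 30.122.0.0/15.

30.122.0.0/15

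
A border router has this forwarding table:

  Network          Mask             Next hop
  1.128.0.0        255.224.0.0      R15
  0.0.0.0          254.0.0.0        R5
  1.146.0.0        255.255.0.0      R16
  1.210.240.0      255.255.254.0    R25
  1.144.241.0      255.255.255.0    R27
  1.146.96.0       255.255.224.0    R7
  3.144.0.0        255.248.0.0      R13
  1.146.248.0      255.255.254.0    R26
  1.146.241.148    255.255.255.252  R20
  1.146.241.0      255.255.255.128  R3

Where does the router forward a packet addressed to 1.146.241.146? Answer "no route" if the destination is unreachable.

Routes whose prefix contains 1.146.241.146:
  0.0.0.0/7 (0.0.0.0 - 1.255.255.255) -> R5
  1.128.0.0/11 (1.128.0.0 - 1.159.255.255) -> R15
  1.146.0.0/16 (1.146.0.0 - 1.146.255.255) -> R16
More-specific entries that do NOT match:
  1.146.241.148/30 (1.146.241.148 - 1.146.241.151) does not contain 1.146.241.146
  1.146.241.0/25 (1.146.241.0 - 1.146.241.127) does not contain 1.146.241.146
  1.144.241.0/24 (1.144.241.0 - 1.144.241.255) does not contain 1.146.241.146
  1.210.240.0/23 (1.210.240.0 - 1.210.241.255) does not contain 1.146.241.146
  1.146.248.0/23 (1.146.248.0 - 1.146.249.255) does not contain 1.146.241.146
  1.146.96.0/19 (1.146.96.0 - 1.146.127.255) does not contain 1.146.241.146
Longest matching prefix is /16 -> next hop R16.

R16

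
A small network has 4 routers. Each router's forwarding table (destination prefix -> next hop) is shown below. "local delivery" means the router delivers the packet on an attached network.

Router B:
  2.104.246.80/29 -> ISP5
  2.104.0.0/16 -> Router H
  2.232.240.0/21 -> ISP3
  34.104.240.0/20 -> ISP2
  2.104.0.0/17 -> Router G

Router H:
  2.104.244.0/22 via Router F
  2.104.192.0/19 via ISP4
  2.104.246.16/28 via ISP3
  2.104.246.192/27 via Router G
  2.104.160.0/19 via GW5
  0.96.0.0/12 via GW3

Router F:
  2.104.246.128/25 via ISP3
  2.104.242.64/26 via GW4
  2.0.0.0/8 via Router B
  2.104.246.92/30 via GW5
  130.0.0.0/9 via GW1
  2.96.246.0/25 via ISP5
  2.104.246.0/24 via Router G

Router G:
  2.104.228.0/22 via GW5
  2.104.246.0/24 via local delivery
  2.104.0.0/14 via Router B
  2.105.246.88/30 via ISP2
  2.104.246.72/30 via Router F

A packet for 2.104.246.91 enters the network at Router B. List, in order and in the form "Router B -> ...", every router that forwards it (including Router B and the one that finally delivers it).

Router B -> Router H -> Router F -> Router G

At Router B: longest match for 2.104.246.91 is 2.104.0.0/16 -> Router H
At Router H: longest match for 2.104.246.91 is 2.104.244.0/22 -> Router F
At Router F: longest match for 2.104.246.91 is 2.104.246.0/24 -> Router G
At Router G: longest match for 2.104.246.91 is 2.104.246.0/24 -> local delivery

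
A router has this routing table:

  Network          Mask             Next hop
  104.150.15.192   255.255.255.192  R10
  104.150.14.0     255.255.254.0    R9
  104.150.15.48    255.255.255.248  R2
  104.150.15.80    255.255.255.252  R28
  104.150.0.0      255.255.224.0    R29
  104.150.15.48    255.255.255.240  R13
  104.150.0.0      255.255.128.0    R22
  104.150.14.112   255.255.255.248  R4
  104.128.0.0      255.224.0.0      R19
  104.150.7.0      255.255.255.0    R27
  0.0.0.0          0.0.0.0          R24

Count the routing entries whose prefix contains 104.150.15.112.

5

Prefixes containing 104.150.15.112:
  0.0.0.0/0 (default, matches everything)
  104.128.0.0/11 (104.128.0.0 - 104.159.255.255)
  104.150.0.0/17 (104.150.0.0 - 104.150.127.255)
  104.150.0.0/19 (104.150.0.0 - 104.150.31.255)
  104.150.14.0/23 (104.150.14.0 - 104.150.15.255)
Total matching entries: 5.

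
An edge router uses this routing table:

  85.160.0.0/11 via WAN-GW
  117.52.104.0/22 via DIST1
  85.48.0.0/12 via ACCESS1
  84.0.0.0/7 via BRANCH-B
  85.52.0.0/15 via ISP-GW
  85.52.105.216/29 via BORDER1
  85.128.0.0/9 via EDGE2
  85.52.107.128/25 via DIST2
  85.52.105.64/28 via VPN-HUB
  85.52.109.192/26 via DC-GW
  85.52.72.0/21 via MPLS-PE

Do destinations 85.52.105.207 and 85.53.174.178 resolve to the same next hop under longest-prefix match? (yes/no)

85.52.105.207: longest match 85.52.0.0/15 -> ISP-GW
85.53.174.178: longest match 85.52.0.0/15 -> ISP-GW

yes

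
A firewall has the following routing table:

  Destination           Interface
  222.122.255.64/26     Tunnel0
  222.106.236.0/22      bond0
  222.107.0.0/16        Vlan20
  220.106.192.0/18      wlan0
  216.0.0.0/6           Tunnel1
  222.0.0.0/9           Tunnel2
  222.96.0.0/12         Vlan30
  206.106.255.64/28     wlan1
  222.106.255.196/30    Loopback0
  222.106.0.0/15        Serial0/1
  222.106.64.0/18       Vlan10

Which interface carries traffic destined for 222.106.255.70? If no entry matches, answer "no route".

Serial0/1

Routes whose prefix contains 222.106.255.70:
  222.0.0.0/9 (222.0.0.0 - 222.127.255.255) -> Tunnel2
  222.96.0.0/12 (222.96.0.0 - 222.111.255.255) -> Vlan30
  222.106.0.0/15 (222.106.0.0 - 222.107.255.255) -> Serial0/1
More-specific entries that do NOT match:
  222.106.255.196/30 (222.106.255.196 - 222.106.255.199) does not contain 222.106.255.70
  206.106.255.64/28 (206.106.255.64 - 206.106.255.79) does not contain 222.106.255.70
  222.122.255.64/26 (222.122.255.64 - 222.122.255.127) does not contain 222.106.255.70
  222.106.236.0/22 (222.106.236.0 - 222.106.239.255) does not contain 222.106.255.70
  220.106.192.0/18 (220.106.192.0 - 220.106.255.255) does not contain 222.106.255.70
  222.106.64.0/18 (222.106.64.0 - 222.106.127.255) does not contain 222.106.255.70
  222.107.0.0/16 (222.107.0.0 - 222.107.255.255) does not contain 222.106.255.70
Longest matching prefix is /15 -> interface Serial0/1.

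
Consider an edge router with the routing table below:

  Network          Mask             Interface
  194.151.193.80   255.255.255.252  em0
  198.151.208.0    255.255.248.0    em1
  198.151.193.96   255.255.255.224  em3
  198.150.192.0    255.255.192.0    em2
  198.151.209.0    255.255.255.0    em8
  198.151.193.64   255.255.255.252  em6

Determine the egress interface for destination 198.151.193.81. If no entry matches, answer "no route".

no route

No entry's prefix contains 198.151.193.81; there is no default route.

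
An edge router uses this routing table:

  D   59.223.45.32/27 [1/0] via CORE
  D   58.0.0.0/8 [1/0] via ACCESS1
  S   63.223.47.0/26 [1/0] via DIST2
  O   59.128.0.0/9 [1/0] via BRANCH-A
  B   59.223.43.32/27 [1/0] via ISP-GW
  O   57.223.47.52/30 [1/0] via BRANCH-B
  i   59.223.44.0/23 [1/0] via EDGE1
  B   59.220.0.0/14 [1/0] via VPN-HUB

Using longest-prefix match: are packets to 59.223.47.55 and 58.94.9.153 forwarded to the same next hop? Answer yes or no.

59.223.47.55: longest match 59.220.0.0/14 -> VPN-HUB
58.94.9.153: longest match 58.0.0.0/8 -> ACCESS1

no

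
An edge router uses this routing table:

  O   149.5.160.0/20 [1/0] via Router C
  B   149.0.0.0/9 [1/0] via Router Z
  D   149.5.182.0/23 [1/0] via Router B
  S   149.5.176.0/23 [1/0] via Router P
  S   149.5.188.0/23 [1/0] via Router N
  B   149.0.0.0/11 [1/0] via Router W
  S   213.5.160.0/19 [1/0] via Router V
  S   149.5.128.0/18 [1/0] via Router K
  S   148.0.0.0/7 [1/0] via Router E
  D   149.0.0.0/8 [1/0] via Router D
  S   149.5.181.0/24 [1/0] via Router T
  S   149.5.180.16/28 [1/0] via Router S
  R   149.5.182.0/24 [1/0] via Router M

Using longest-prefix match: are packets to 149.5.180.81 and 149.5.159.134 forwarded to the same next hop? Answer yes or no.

149.5.180.81: longest match 149.5.128.0/18 -> Router K
149.5.159.134: longest match 149.5.128.0/18 -> Router K

yes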